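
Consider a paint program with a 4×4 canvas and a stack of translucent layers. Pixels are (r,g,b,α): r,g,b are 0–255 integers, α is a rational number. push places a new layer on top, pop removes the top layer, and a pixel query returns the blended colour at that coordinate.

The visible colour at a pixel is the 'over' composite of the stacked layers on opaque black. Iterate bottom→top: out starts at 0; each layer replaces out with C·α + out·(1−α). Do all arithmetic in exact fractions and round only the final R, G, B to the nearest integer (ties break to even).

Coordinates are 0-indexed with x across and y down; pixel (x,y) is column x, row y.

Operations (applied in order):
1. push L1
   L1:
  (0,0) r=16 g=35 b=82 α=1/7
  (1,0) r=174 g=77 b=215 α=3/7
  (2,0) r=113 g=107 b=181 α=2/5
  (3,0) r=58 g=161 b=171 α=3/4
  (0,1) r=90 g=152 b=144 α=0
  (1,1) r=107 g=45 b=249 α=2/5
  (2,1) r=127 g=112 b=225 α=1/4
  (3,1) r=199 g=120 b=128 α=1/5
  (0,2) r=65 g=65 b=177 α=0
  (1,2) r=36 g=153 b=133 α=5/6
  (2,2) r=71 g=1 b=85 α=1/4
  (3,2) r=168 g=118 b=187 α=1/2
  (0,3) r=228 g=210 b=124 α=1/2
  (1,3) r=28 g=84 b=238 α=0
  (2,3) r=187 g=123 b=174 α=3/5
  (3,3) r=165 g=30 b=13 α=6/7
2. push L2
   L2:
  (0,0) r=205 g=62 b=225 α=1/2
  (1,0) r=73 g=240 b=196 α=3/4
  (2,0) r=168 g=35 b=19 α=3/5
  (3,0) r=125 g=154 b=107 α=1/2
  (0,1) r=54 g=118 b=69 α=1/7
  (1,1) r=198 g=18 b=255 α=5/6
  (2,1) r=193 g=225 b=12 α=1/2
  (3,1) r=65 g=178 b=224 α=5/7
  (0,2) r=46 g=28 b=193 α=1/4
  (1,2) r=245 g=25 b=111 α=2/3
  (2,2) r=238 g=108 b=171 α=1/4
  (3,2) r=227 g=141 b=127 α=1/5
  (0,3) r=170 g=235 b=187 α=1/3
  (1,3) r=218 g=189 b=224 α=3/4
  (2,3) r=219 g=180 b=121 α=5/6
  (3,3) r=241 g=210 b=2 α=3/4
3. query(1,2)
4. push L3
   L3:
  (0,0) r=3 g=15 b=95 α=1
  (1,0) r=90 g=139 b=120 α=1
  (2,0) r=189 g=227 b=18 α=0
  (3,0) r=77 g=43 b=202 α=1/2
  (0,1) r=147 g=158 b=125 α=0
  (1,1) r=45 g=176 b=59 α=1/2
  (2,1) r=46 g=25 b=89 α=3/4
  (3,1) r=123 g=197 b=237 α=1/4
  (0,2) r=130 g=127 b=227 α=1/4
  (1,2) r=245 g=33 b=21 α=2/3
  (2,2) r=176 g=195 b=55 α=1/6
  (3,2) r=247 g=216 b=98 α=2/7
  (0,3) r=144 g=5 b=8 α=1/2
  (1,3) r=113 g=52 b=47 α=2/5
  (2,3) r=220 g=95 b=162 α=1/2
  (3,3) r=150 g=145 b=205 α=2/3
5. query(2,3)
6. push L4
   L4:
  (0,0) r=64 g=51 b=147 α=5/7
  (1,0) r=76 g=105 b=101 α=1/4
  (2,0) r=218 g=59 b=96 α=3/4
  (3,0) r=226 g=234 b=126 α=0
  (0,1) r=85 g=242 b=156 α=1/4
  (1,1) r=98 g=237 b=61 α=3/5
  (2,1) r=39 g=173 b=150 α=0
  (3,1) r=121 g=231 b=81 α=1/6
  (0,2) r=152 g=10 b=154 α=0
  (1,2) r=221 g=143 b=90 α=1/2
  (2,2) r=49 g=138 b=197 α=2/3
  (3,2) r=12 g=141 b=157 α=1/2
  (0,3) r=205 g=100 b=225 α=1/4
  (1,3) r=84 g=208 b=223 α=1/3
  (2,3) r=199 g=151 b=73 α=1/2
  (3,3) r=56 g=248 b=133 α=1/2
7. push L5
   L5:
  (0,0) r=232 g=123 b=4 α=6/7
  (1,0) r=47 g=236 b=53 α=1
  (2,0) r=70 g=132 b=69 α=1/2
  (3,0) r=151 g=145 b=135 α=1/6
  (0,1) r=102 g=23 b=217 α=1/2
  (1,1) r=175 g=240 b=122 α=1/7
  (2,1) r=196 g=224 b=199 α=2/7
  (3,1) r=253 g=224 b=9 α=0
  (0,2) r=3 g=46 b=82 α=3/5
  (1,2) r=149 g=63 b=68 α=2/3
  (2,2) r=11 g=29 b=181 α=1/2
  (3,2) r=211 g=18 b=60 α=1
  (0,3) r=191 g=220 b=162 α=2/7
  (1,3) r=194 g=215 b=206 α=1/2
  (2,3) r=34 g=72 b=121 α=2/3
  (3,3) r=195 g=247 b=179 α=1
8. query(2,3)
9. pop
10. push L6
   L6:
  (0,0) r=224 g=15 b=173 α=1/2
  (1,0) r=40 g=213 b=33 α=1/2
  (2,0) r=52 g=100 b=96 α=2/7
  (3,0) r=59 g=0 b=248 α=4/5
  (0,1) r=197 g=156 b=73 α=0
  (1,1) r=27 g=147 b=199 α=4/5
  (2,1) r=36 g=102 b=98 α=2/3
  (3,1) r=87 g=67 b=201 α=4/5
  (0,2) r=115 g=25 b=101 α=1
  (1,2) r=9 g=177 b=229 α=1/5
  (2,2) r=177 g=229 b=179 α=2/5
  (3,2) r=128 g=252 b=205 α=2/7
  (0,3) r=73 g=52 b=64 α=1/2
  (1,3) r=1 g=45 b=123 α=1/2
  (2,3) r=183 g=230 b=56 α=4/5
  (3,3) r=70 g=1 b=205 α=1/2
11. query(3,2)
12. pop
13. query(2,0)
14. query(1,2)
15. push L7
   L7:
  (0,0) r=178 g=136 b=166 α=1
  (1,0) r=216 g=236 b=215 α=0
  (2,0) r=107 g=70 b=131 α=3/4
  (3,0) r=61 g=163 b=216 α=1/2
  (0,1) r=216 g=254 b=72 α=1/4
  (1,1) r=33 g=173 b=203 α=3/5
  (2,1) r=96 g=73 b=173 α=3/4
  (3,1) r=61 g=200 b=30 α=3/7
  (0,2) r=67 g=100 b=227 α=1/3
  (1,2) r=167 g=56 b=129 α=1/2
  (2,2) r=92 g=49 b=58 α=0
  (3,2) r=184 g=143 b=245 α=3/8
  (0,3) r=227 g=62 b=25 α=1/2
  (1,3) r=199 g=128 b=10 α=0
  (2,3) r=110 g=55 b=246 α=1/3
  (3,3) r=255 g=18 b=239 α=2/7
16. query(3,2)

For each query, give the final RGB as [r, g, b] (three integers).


query (1,2) [L1,L2] — begin 0,0,0
+L1 (α=5/6) → [30, 255/2, 665/6]
+L2 (α=2/3) → [520/3, 355/6, 1997/18]
rounded: [173, 59, 111]

query (2,3) [L1,L2,L3] — begin 0,0,0
+L1 (α=3/5) → [561/5, 369/5, 522/5]
+L2 (α=5/6) → [1006/5, 1623/10, 3547/30]
+L3 (α=1/2) → [1053/5, 2573/20, 8407/60]
→ [211, 129, 140]

query (2,3) [L1,L2,L3,L4,L5] — begin 0,0,0
after L1 α=3/5: [561/5, 369/5, 522/5]
after L2 α=5/6: [1006/5, 1623/10, 3547/30]
after L3 α=1/2: [1053/5, 2573/20, 8407/60]
after L4 α=1/2: [1024/5, 5593/40, 12787/120]
after L5 α=2/3: [1364/15, 11353/120, 41827/360]
= [91, 95, 116]

at x=3,y=2 over L1,L2,L3,L4,L6:
+L1 (α=1/2) → [84, 59, 187/2]
+L2 (α=1/5) → [563/5, 377/5, 501/5]
+L3 (α=2/7) → [151, 809/7, 697/7]
+L4 (α=1/2) → [163/2, 898/7, 898/7]
+L6 (α=2/7) → [1327/14, 8018/49, 7360/49]
→ [95, 164, 150]

query (2,0) [L1,L2,L3,L4] — begin 0,0,0
after L1 α=2/5: [226/5, 214/5, 362/5]
after L2 α=3/5: [2972/25, 953/25, 1009/25]
after L3 α=0: [2972/25, 953/25, 1009/25]
after L4 α=3/4: [9661/50, 2689/50, 8209/100]
→ [193, 54, 82]

at x=1,y=2 over L1,L2,L3,L4:
after L1 α=5/6: [30, 255/2, 665/6]
after L2 α=2/3: [520/3, 355/6, 1997/18]
after L3 α=2/3: [1990/9, 751/18, 2753/54]
after L4 α=1/2: [3979/18, 3325/36, 7613/108]
= [221, 92, 70]

at x=3,y=2 over L1,L2,L3,L4,L7:
L1 α=1/2: [84, 59, 187/2]
L2 α=1/5: [563/5, 377/5, 501/5]
L3 α=2/7: [151, 809/7, 697/7]
L4 α=1/2: [163/2, 898/7, 898/7]
L7 α=3/8: [1919/16, 7493/56, 9635/56]
= [120, 134, 172]


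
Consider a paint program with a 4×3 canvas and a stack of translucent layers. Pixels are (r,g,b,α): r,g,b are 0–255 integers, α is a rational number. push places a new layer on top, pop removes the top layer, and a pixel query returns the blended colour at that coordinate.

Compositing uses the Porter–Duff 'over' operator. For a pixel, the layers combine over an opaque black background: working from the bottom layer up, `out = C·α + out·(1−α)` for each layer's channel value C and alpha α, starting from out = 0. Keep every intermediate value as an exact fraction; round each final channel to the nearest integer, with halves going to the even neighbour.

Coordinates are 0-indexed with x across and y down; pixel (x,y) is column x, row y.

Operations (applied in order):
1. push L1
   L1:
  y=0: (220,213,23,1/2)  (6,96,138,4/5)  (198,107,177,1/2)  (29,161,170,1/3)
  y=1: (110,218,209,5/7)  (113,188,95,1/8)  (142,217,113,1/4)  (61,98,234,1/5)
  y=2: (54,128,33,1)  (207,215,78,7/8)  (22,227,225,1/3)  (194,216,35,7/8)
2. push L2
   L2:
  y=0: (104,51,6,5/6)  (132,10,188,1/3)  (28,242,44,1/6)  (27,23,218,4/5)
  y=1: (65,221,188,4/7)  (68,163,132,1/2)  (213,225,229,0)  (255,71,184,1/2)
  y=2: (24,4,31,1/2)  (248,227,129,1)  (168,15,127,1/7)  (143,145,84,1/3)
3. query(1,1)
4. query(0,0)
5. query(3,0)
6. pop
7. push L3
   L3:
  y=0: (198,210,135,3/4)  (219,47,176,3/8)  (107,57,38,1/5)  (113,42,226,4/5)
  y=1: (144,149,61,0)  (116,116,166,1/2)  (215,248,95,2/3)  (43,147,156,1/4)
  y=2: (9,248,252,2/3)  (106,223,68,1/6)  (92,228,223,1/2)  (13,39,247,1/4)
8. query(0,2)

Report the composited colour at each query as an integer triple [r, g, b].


at x=1,y=1 over L1,L2:
after L1 α=1/8: [113/8, 47/2, 95/8]
after L2 α=1/2: [657/16, 373/4, 1151/16]
→ [41, 93, 72]

at x=0,y=0 over L1,L2:
after L1 α=1/2: [110, 213/2, 23/2]
after L2 α=5/6: [105, 241/4, 83/12]
= [105, 60, 7]

query (3,0) [L1,L2] — begin 0,0,0
after L1 α=1/3: [29/3, 161/3, 170/3]
after L2 α=4/5: [353/15, 437/15, 2786/15]
rounded: [24, 29, 186]

query (0,2) [L1,L3] — begin 0,0,0
after L1 α=1: [54, 128, 33]
after L3 α=2/3: [24, 208, 179]
rounded: [24, 208, 179]


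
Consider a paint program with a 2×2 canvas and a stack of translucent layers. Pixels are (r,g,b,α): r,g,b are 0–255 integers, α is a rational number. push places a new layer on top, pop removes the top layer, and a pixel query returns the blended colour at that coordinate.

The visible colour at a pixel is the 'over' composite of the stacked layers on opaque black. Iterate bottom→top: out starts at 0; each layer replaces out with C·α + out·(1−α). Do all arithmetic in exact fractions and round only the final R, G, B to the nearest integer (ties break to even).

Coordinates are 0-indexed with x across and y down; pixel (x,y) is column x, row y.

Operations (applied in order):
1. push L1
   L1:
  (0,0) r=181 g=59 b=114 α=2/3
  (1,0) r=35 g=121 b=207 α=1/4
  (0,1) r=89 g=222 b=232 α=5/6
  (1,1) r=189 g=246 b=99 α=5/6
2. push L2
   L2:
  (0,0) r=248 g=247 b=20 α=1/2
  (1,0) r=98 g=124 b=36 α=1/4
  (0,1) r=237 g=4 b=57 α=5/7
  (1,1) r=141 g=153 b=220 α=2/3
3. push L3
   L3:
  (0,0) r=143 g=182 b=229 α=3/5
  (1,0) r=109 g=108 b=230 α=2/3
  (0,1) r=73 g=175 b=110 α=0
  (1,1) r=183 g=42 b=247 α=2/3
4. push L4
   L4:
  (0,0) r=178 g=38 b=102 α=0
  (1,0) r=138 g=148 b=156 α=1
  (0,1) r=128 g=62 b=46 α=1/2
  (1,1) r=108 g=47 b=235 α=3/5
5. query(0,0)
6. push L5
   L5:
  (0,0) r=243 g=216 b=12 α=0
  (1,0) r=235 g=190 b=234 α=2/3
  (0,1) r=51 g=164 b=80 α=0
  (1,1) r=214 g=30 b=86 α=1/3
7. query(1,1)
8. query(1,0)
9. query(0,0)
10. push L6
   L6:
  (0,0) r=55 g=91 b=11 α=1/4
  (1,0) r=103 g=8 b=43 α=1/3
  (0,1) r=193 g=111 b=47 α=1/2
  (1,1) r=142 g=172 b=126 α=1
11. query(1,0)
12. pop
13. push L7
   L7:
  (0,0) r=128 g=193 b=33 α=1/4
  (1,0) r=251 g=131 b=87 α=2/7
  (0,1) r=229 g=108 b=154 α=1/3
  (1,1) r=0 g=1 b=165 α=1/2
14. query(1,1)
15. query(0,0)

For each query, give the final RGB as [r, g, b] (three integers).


at x=0,y=0 over L1,L2,L3,L4:
+L1 (α=2/3) → [362/3, 118/3, 76]
+L2 (α=1/2) → [553/3, 859/6, 48]
+L3 (α=3/5) → [2393/15, 2497/15, 783/5]
+L4 (α=0) → [2393/15, 2497/15, 783/5]
= [160, 166, 157]

at x=1,y=1 over L1,L2,L3,L4,L5:
+L1 (α=5/6) → [315/2, 205, 165/2]
+L2 (α=2/3) → [293/2, 511/3, 1045/6]
+L3 (α=2/3) → [1025/6, 763/9, 4009/18]
+L4 (α=3/5) → [1997/15, 559/9, 10354/45]
+L5 (α=1/3) → [7204/45, 1388/27, 24578/135]
= [160, 51, 182]

(1,0) stack=L1,L2,L3,L4,L5; from [0,0,0]:
after L1 α=1/4: [35/4, 121/4, 207/4]
after L2 α=1/4: [497/16, 859/16, 765/16]
after L3 α=2/3: [3985/48, 4315/48, 8125/48]
after L4 α=1: [138, 148, 156]
after L5 α=2/3: [608/3, 176, 208]
= [203, 176, 208]

query (0,0) [L1,L2,L3,L4,L5] — begin 0,0,0
+L1 (α=2/3) → [362/3, 118/3, 76]
+L2 (α=1/2) → [553/3, 859/6, 48]
+L3 (α=3/5) → [2393/15, 2497/15, 783/5]
+L4 (α=0) → [2393/15, 2497/15, 783/5]
+L5 (α=0) → [2393/15, 2497/15, 783/5]
rounded: [160, 166, 157]

at x=1,y=0 over L1,L2,L3,L4,L5,L6:
L1 α=1/4: [35/4, 121/4, 207/4]
L2 α=1/4: [497/16, 859/16, 765/16]
L3 α=2/3: [3985/48, 4315/48, 8125/48]
L4 α=1: [138, 148, 156]
L5 α=2/3: [608/3, 176, 208]
L6 α=1/3: [1525/9, 120, 153]
= [169, 120, 153]

query (1,1) [L1,L2,L3,L4,L5,L7] — begin 0,0,0
after L1 α=5/6: [315/2, 205, 165/2]
after L2 α=2/3: [293/2, 511/3, 1045/6]
after L3 α=2/3: [1025/6, 763/9, 4009/18]
after L4 α=3/5: [1997/15, 559/9, 10354/45]
after L5 α=1/3: [7204/45, 1388/27, 24578/135]
after L7 α=1/2: [3602/45, 1415/54, 46853/270]
rounded: [80, 26, 174]

at x=0,y=0 over L1,L2,L3,L4,L5,L7:
+L1 (α=2/3) → [362/3, 118/3, 76]
+L2 (α=1/2) → [553/3, 859/6, 48]
+L3 (α=3/5) → [2393/15, 2497/15, 783/5]
+L4 (α=0) → [2393/15, 2497/15, 783/5]
+L5 (α=0) → [2393/15, 2497/15, 783/5]
+L7 (α=1/4) → [3033/20, 1731/10, 1257/10]
rounded: [152, 173, 126]


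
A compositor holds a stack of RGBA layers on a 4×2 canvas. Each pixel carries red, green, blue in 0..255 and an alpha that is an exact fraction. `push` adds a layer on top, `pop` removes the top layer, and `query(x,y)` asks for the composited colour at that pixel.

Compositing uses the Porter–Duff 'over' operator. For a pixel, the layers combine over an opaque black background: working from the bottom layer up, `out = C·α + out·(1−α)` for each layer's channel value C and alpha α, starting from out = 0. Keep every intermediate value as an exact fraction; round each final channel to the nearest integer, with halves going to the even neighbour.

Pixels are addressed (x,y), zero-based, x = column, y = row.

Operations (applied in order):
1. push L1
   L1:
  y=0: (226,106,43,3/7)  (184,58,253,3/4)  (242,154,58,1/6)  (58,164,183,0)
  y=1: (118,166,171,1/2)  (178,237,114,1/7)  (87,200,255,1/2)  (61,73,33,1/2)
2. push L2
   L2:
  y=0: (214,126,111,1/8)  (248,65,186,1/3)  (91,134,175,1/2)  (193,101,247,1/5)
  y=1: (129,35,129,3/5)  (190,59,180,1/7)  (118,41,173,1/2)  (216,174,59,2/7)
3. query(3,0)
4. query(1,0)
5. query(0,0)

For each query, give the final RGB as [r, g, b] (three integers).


at x=3,y=0 over L1,L2:
after L1 α=0: [0, 0, 0]
after L2 α=1/5: [193/5, 101/5, 247/5]
= [39, 20, 49]

query (1,0) [L1,L2] — begin 0,0,0
after L1 α=3/4: [138, 87/2, 759/4]
after L2 α=1/3: [524/3, 152/3, 377/2]
→ [175, 51, 188]

at x=0,y=0 over L1,L2:
L1 α=3/7: [678/7, 318/7, 129/7]
L2 α=1/8: [223/2, 111/2, 30]
→ [112, 56, 30]


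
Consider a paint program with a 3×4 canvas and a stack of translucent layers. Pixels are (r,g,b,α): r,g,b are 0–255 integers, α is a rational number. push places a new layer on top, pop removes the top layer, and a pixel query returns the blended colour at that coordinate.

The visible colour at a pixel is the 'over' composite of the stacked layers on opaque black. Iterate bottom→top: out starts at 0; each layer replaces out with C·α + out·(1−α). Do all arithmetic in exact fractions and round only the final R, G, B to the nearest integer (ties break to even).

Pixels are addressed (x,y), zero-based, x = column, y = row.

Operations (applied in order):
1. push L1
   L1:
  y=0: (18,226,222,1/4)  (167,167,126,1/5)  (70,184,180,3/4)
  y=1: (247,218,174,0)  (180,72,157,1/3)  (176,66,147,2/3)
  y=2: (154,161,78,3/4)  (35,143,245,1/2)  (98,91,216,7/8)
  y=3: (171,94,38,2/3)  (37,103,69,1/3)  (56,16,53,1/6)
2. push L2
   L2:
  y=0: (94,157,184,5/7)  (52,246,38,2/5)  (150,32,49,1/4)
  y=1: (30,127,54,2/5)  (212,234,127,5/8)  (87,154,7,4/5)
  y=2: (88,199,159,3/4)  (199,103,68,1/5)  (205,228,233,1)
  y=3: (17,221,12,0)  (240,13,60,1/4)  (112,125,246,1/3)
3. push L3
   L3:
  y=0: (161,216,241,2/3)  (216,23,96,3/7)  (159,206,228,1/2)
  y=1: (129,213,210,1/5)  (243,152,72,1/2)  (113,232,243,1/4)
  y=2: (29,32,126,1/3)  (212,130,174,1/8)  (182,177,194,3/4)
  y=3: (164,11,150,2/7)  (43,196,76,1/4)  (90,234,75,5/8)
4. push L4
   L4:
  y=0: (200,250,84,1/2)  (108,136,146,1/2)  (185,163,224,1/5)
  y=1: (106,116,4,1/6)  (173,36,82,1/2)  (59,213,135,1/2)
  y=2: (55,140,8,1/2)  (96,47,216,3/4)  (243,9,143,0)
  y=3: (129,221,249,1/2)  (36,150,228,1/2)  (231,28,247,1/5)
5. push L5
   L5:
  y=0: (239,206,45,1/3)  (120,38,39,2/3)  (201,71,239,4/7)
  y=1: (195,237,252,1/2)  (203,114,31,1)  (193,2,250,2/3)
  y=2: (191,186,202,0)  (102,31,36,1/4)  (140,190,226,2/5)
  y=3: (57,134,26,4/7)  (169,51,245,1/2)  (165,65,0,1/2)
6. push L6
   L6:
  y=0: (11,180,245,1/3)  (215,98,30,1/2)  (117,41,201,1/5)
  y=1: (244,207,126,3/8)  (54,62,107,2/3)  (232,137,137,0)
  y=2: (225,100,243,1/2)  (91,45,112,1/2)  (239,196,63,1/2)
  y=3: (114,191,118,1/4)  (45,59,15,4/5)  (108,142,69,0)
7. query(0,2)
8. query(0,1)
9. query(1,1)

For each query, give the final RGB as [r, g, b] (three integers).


(0,2) stack=L1,L2,L3,L4,L5,L6; from [0,0,0]:
+L1 (α=3/4) → [231/2, 483/4, 117/2]
+L2 (α=3/4) → [759/8, 2871/16, 1071/8]
+L3 (α=1/3) → [875/12, 3127/24, 525/4]
+L4 (α=1/2) → [1535/24, 6487/48, 557/8]
+L5 (α=0) → [1535/24, 6487/48, 557/8]
+L6 (α=1/2) → [6935/48, 11287/96, 2501/16]
= [144, 118, 156]

query (0,1) [L1,L2,L3,L4,L5,L6] — begin 0,0,0
after L1 α=0: [0, 0, 0]
after L2 α=2/5: [12, 254/5, 108/5]
after L3 α=1/5: [177/5, 2081/25, 1482/25]
after L4 α=1/6: [283/6, 887/10, 751/15]
after L5 α=1/2: [1453/12, 3257/20, 4531/30]
after L6 α=3/8: [16049/96, 5741/32, 6799/48]
rounded: [167, 179, 142]

(1,1) stack=L1,L2,L3,L4,L5,L6; from [0,0,0]:
L1 α=1/3: [60, 24, 157/3]
L2 α=5/8: [155, 621/4, 99]
L3 α=1/2: [199, 1229/8, 171/2]
L4 α=1/2: [186, 1517/16, 335/4]
L5 α=1: [203, 114, 31]
L6 α=2/3: [311/3, 238/3, 245/3]
= [104, 79, 82]


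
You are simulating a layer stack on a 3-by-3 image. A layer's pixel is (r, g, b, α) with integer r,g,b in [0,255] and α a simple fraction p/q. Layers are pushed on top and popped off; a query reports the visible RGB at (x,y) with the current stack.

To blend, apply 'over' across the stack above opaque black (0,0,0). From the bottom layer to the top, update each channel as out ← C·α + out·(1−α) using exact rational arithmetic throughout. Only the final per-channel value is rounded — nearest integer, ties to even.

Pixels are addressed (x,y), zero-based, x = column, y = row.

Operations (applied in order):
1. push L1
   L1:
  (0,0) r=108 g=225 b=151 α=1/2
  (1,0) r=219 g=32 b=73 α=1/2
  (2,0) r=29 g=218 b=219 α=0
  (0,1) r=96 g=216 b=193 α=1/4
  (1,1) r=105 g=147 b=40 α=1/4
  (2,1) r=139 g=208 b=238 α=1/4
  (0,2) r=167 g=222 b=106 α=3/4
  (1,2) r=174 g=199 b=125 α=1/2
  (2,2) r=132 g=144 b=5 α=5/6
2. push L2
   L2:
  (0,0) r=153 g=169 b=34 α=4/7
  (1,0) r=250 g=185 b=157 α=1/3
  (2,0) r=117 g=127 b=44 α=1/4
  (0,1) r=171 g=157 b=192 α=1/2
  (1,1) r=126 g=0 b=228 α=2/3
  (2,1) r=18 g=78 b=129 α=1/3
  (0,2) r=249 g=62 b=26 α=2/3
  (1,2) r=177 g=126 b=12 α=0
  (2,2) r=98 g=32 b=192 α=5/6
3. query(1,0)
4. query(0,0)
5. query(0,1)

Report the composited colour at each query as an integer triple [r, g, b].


(1,0) stack=L1,L2; from [0,0,0]:
+L1 (α=1/2) → [219/2, 16, 73/2]
+L2 (α=1/3) → [469/3, 217/3, 230/3]
→ [156, 72, 77]

at x=0,y=0 over L1,L2:
after L1 α=1/2: [54, 225/2, 151/2]
after L2 α=4/7: [774/7, 2027/14, 725/14]
rounded: [111, 145, 52]

(0,1) stack=L1,L2; from [0,0,0]:
after L1 α=1/4: [24, 54, 193/4]
after L2 α=1/2: [195/2, 211/2, 961/8]
= [98, 106, 120]


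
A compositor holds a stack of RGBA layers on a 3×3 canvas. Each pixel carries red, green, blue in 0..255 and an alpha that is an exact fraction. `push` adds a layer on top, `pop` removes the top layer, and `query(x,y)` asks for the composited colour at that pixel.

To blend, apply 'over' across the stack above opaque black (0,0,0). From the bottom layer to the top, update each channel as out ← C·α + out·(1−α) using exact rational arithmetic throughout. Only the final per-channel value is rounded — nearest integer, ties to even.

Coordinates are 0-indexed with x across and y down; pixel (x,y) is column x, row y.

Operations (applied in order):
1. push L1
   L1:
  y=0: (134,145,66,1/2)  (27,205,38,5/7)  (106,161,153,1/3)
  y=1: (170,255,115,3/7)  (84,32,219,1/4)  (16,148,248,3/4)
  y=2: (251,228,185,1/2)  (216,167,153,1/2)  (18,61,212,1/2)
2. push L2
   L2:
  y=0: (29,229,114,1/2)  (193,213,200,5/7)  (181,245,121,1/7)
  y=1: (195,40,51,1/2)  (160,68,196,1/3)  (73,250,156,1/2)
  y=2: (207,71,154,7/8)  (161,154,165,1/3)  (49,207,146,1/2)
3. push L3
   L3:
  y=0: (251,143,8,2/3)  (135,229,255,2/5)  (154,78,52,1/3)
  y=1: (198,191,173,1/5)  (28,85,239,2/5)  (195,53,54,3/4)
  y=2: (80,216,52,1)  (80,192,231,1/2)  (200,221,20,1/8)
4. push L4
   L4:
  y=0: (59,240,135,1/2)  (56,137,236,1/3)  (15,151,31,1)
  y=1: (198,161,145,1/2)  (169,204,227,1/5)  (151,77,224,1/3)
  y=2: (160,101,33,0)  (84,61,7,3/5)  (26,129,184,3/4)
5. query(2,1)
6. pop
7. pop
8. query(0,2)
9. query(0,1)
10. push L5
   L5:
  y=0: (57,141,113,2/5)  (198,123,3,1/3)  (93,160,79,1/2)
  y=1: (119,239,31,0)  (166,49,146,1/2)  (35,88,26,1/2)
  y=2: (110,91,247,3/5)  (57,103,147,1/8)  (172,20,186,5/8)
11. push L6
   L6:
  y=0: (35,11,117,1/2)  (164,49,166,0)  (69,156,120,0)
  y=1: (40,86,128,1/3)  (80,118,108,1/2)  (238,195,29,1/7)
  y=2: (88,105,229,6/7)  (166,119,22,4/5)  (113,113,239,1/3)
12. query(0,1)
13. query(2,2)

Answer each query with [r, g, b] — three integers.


query (2,1) [L1,L2,L3,L4] — begin 0,0,0
+L1 (α=3/4) → [12, 111, 186]
+L2 (α=1/2) → [85/2, 361/2, 171]
+L3 (α=3/4) → [1255/8, 679/8, 333/4]
+L4 (α=1/3) → [1859/12, 329/4, 781/6]
→ [155, 82, 130]

(0,2) stack=L1,L2; from [0,0,0]:
+L1 (α=1/2) → [251/2, 114, 185/2]
+L2 (α=7/8) → [3149/16, 611/8, 2341/16]
= [197, 76, 146]

at x=0,y=1 over L1,L2:
L1 α=3/7: [510/7, 765/7, 345/7]
L2 α=1/2: [1875/14, 1045/14, 351/7]
→ [134, 75, 50]

(0,1) stack=L1,L2,L5,L6; from [0,0,0]:
+L1 (α=3/7) → [510/7, 765/7, 345/7]
+L2 (α=1/2) → [1875/14, 1045/14, 351/7]
+L5 (α=0) → [1875/14, 1045/14, 351/7]
+L6 (α=1/3) → [2155/21, 549/7, 1598/21]
rounded: [103, 78, 76]

query (2,2) [L1,L2,L5,L6] — begin 0,0,0
L1 α=1/2: [9, 61/2, 106]
L2 α=1/2: [29, 475/4, 126]
L5 α=5/8: [947/8, 1825/32, 327/2]
L6 α=1/3: [1399/12, 1211/16, 566/3]
rounded: [117, 76, 189]


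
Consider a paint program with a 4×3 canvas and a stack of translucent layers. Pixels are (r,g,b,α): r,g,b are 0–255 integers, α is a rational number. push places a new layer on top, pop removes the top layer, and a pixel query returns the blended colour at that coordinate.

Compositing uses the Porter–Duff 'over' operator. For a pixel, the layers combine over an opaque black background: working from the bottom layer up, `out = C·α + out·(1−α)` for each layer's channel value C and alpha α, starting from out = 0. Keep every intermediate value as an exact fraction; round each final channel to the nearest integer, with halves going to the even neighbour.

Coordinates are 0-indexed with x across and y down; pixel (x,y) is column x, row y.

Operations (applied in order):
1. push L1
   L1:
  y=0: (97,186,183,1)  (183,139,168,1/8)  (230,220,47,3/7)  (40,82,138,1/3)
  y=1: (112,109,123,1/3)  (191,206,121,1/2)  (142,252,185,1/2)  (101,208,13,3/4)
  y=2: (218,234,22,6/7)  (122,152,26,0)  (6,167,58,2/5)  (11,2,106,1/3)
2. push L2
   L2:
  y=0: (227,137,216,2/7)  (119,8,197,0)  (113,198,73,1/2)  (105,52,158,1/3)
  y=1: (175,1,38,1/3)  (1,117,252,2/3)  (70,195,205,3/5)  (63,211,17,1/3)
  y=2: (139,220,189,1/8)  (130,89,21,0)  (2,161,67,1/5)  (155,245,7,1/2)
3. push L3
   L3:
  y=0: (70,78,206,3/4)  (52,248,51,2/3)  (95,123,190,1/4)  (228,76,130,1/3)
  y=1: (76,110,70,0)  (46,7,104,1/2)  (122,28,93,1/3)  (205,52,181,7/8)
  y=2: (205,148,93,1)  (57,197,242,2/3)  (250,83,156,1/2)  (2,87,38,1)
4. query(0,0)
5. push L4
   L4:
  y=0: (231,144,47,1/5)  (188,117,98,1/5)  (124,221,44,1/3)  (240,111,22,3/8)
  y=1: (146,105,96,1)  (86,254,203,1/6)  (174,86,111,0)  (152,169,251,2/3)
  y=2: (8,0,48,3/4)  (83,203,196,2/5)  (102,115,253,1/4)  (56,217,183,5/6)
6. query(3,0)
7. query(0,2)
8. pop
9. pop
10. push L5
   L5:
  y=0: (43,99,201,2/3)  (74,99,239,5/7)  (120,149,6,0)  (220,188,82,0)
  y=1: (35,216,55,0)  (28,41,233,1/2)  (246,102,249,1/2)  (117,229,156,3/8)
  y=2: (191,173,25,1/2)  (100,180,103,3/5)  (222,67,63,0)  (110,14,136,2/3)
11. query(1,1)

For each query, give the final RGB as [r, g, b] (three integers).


at x=0,y=0 over L1,L2,L3:
after L1 α=1: [97, 186, 183]
after L2 α=2/7: [939/7, 172, 1347/7]
after L3 α=3/4: [2409/28, 203/2, 5673/28]
rounded: [86, 102, 203]

at x=3,y=0 over L1,L2,L3,L4:
L1 α=1/3: [40/3, 82/3, 46]
L2 α=1/3: [395/9, 320/9, 250/3]
L3 α=1/3: [2842/27, 1324/27, 890/9]
L4 α=3/8: [16825/108, 15611/216, 1261/18]
= [156, 72, 70]

at x=0,y=2 over L1,L2,L3,L4:
after L1 α=6/7: [1308/7, 1404/7, 132/7]
after L2 α=1/8: [1447/8, 203, 321/8]
after L3 α=1: [205, 148, 93]
after L4 α=3/4: [229/4, 37, 237/4]
= [57, 37, 59]

query (1,1) [L1,L2,L5] — begin 0,0,0
+L1 (α=1/2) → [191/2, 103, 121/2]
+L2 (α=2/3) → [65/2, 337/3, 1129/6]
+L5 (α=1/2) → [121/4, 230/3, 2527/12]
→ [30, 77, 211]


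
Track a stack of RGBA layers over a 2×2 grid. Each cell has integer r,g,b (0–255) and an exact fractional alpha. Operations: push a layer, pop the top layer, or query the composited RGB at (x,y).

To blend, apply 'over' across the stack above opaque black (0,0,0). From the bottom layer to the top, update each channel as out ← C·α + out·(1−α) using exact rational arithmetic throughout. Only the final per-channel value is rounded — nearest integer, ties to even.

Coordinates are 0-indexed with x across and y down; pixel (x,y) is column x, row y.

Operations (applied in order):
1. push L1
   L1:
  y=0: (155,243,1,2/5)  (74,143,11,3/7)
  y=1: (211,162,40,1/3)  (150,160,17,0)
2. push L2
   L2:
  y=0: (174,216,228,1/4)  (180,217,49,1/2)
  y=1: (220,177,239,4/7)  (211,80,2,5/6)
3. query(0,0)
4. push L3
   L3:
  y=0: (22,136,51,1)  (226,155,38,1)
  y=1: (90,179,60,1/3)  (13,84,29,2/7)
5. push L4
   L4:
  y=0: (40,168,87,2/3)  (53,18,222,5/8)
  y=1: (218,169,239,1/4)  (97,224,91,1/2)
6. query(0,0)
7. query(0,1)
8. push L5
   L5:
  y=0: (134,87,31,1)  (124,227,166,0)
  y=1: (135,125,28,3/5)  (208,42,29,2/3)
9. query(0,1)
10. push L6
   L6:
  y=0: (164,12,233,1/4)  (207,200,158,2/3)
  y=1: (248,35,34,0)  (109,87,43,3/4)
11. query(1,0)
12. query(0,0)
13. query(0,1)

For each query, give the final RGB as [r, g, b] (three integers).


at x=0,y=0 over L1,L2:
+L1 (α=2/5) → [62, 486/5, 2/5]
+L2 (α=1/4) → [90, 1269/10, 573/10]
→ [90, 127, 57]

at x=0,y=0 over L1,L2,L3,L4:
+L1 (α=2/5) → [62, 486/5, 2/5]
+L2 (α=1/4) → [90, 1269/10, 573/10]
+L3 (α=1) → [22, 136, 51]
+L4 (α=2/3) → [34, 472/3, 75]
rounded: [34, 157, 75]

at x=0,y=1 over L1,L2,L3,L4:
after L1 α=1/3: [211/3, 54, 40/3]
after L2 α=4/7: [1091/7, 870/7, 996/7]
after L3 α=1/3: [2812/21, 2993/21, 804/7]
after L4 α=1/4: [2169/14, 1044/7, 4085/28]
rounded: [155, 149, 146]

query (0,1) [L1,L2,L3,L4,L5] — begin 0,0,0
L1 α=1/3: [211/3, 54, 40/3]
L2 α=4/7: [1091/7, 870/7, 996/7]
L3 α=1/3: [2812/21, 2993/21, 804/7]
L4 α=1/4: [2169/14, 1044/7, 4085/28]
L5 α=3/5: [5004/35, 4713/35, 5261/70]
→ [143, 135, 75]

(1,0) stack=L1,L2,L3,L4,L5,L6; from [0,0,0]:
L1 α=3/7: [222/7, 429/7, 33/7]
L2 α=1/2: [741/7, 974/7, 188/7]
L3 α=1: [226, 155, 38]
L4 α=5/8: [943/8, 555/8, 153]
L5 α=0: [943/8, 555/8, 153]
L6 α=2/3: [4255/24, 3755/24, 469/3]
rounded: [177, 156, 156]

query (0,0) [L1,L2,L3,L4,L5,L6] — begin 0,0,0
after L1 α=2/5: [62, 486/5, 2/5]
after L2 α=1/4: [90, 1269/10, 573/10]
after L3 α=1: [22, 136, 51]
after L4 α=2/3: [34, 472/3, 75]
after L5 α=1: [134, 87, 31]
after L6 α=1/4: [283/2, 273/4, 163/2]
= [142, 68, 82]

at x=0,y=1 over L1,L2,L3,L4,L5,L6:
L1 α=1/3: [211/3, 54, 40/3]
L2 α=4/7: [1091/7, 870/7, 996/7]
L3 α=1/3: [2812/21, 2993/21, 804/7]
L4 α=1/4: [2169/14, 1044/7, 4085/28]
L5 α=3/5: [5004/35, 4713/35, 5261/70]
L6 α=0: [5004/35, 4713/35, 5261/70]
→ [143, 135, 75]


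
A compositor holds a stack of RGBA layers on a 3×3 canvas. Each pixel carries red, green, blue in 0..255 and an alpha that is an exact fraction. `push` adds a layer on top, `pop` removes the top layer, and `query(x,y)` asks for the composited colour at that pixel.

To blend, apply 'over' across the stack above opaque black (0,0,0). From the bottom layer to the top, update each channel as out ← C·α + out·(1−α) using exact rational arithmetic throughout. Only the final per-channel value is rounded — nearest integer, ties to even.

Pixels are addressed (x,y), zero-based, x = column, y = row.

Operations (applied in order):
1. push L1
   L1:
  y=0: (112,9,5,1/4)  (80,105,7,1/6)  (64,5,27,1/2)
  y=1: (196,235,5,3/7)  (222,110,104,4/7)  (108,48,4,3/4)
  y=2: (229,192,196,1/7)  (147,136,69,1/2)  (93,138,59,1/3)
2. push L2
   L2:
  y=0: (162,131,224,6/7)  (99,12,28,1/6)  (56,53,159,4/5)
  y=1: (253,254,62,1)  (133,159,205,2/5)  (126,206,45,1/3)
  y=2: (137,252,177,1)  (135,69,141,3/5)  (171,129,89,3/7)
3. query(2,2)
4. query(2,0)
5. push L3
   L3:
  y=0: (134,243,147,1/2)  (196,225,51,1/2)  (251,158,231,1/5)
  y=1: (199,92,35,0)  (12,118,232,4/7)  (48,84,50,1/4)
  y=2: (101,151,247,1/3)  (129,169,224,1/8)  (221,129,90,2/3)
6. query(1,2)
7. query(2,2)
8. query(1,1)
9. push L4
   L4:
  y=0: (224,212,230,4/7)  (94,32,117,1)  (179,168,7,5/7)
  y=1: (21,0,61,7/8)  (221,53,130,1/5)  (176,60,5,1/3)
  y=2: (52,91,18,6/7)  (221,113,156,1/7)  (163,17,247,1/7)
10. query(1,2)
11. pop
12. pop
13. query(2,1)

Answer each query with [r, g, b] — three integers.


(2,2) stack=L1,L2; from [0,0,0]:
+L1 (α=1/3) → [31, 46, 59/3]
+L2 (α=3/7) → [91, 571/7, 1037/21]
rounded: [91, 82, 49]

query (2,0) [L1,L2] — begin 0,0,0
after L1 α=1/2: [32, 5/2, 27/2]
after L2 α=4/5: [256/5, 429/10, 1299/10]
→ [51, 43, 130]

(1,2) stack=L1,L2,L3; from [0,0,0]:
after L1 α=1/2: [147/2, 68, 69/2]
after L2 α=3/5: [552/5, 343/5, 492/5]
after L3 α=1/8: [4509/40, 1623/20, 1141/10]
→ [113, 81, 114]

query (2,2) [L1,L2,L3] — begin 0,0,0
+L1 (α=1/3) → [31, 46, 59/3]
+L2 (α=3/7) → [91, 571/7, 1037/21]
+L3 (α=2/3) → [533/3, 2377/21, 4817/63]
rounded: [178, 113, 76]

at x=1,y=1 over L1,L2,L3:
+L1 (α=4/7) → [888/7, 440/7, 416/7]
+L2 (α=2/5) → [4526/35, 3546/35, 4118/35]
+L3 (α=4/7) → [15258/245, 27158/245, 44834/245]
= [62, 111, 183]

query (1,2) [L1,L2,L3,L4] — begin 0,0,0
after L1 α=1/2: [147/2, 68, 69/2]
after L2 α=3/5: [552/5, 343/5, 492/5]
after L3 α=1/8: [4509/40, 1623/20, 1141/10]
after L4 α=1/7: [17947/140, 857/10, 4203/35]
→ [128, 86, 120]

(2,1) stack=L1,L2; from [0,0,0]:
+L1 (α=3/4) → [81, 36, 3]
+L2 (α=1/3) → [96, 278/3, 17]
rounded: [96, 93, 17]


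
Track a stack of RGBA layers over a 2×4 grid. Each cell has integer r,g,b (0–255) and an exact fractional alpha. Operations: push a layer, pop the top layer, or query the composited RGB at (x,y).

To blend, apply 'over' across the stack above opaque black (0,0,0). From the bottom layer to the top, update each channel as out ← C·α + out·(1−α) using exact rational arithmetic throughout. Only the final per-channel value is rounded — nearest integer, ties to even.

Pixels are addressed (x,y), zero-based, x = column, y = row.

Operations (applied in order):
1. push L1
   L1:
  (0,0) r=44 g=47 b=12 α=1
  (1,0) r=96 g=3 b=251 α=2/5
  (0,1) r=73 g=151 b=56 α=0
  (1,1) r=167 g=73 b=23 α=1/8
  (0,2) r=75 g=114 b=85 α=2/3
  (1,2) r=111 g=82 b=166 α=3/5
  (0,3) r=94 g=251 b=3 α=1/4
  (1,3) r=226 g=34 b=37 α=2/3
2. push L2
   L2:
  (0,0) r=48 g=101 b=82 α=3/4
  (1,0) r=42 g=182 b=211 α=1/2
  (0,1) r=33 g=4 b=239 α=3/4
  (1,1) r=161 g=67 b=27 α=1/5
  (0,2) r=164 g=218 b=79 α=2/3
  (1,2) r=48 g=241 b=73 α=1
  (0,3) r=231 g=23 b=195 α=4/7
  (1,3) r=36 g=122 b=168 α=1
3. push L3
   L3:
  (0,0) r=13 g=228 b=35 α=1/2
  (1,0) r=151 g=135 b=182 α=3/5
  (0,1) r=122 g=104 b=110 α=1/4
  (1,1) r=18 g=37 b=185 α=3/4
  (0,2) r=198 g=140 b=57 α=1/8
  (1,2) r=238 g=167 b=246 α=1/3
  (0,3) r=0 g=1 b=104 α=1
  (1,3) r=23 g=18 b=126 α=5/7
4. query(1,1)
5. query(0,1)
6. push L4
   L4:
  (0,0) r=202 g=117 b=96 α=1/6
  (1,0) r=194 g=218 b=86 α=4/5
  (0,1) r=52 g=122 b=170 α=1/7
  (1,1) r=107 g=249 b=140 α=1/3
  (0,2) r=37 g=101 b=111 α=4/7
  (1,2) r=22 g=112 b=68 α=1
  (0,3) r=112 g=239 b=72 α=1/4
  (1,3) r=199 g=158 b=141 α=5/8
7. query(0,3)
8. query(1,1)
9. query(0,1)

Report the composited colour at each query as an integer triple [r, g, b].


query (1,1) [L1,L2,L3] — begin 0,0,0
+L1 (α=1/8) → [167/8, 73/8, 23/8]
+L2 (α=1/5) → [489/10, 207/10, 77/10]
+L3 (α=3/4) → [1029/40, 1317/40, 5627/40]
→ [26, 33, 141]

(0,1) stack=L1,L2,L3; from [0,0,0]:
+L1 (α=0) → [0, 0, 0]
+L2 (α=3/4) → [99/4, 3, 717/4]
+L3 (α=1/4) → [785/16, 113/4, 2591/16]
= [49, 28, 162]

at x=0,y=3 over L1,L2,L3,L4:
after L1 α=1/4: [47/2, 251/4, 3/4]
after L2 α=4/7: [1989/14, 1121/28, 447/4]
after L3 α=1: [0, 1, 104]
after L4 α=1/4: [28, 121/2, 96]
rounded: [28, 60, 96]

query (1,1) [L1,L2,L3,L4] — begin 0,0,0
+L1 (α=1/8) → [167/8, 73/8, 23/8]
+L2 (α=1/5) → [489/10, 207/10, 77/10]
+L3 (α=3/4) → [1029/40, 1317/40, 5627/40]
+L4 (α=1/3) → [3169/60, 2099/20, 2809/20]
rounded: [53, 105, 140]

(0,1) stack=L1,L2,L3,L4; from [0,0,0]:
L1 α=0: [0, 0, 0]
L2 α=3/4: [99/4, 3, 717/4]
L3 α=1/4: [785/16, 113/4, 2591/16]
L4 α=1/7: [2771/56, 583/14, 9133/56]
→ [49, 42, 163]


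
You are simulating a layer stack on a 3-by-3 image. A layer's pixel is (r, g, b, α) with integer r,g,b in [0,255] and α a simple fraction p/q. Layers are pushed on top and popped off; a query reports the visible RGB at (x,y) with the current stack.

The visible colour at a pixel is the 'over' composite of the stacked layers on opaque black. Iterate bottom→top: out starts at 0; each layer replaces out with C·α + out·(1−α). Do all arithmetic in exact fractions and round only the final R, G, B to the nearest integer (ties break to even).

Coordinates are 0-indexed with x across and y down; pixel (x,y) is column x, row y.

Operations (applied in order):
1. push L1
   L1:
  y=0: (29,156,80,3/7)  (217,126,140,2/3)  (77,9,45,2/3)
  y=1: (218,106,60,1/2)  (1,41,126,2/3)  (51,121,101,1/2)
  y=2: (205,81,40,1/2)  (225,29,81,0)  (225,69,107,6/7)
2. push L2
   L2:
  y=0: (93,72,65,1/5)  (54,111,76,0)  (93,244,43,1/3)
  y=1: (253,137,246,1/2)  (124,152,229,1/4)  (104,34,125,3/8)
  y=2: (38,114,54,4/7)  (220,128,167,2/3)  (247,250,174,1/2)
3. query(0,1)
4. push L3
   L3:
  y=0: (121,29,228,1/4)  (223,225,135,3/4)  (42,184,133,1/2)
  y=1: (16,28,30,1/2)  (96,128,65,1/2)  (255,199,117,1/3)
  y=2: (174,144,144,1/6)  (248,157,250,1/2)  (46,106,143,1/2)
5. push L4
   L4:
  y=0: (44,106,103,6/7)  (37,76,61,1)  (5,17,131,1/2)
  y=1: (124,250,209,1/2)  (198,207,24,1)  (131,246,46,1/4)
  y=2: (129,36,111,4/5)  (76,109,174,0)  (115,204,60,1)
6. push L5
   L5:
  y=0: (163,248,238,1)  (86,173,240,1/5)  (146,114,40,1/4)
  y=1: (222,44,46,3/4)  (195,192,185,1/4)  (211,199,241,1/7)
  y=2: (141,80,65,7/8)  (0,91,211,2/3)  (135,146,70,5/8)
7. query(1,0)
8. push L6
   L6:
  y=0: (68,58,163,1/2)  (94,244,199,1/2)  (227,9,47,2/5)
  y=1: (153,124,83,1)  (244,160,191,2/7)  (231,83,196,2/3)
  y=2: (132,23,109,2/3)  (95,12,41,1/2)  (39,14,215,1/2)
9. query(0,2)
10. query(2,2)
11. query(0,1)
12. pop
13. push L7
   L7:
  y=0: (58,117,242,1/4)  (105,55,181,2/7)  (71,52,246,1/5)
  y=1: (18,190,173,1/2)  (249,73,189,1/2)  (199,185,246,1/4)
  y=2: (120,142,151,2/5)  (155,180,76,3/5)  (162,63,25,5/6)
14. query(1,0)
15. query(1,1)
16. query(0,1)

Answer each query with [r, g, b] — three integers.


at x=0,y=1 over L1,L2:
L1 α=1/2: [109, 53, 30]
L2 α=1/2: [181, 95, 138]
→ [181, 95, 138]

at x=1,y=0 over L1,L2,L3,L4,L5:
+L1 (α=2/3) → [434/3, 84, 280/3]
+L2 (α=0) → [434/3, 84, 280/3]
+L3 (α=3/4) → [2441/12, 759/4, 1495/12]
+L4 (α=1) → [37, 76, 61]
+L5 (α=1/5) → [234/5, 477/5, 484/5]
→ [47, 95, 97]

at x=0,y=2 over L1,L2,L3,L4,L5,L6:
L1 α=1/2: [205/2, 81/2, 20]
L2 α=4/7: [919/14, 165/2, 276/7]
L3 α=1/6: [7031/84, 371/4, 398/7]
L4 α=4/5: [10075/84, 947/20, 3506/35]
L5 α=7/8: [92983/672, 12147/160, 19431/280]
L6 α=2/3: [270391/2016, 19507/480, 80471/840]
→ [134, 41, 96]

(2,2) stack=L1,L2,L3,L4,L5,L6; from [0,0,0]:
+L1 (α=6/7) → [1350/7, 414/7, 642/7]
+L2 (α=1/2) → [3079/14, 1082/7, 930/7]
+L3 (α=1/2) → [3723/28, 912/7, 1931/14]
+L4 (α=1) → [115, 204, 60]
+L5 (α=5/8) → [255/2, 671/4, 265/4]
+L6 (α=1/2) → [333/4, 727/8, 1125/8]
rounded: [83, 91, 141]

(0,1) stack=L1,L2,L3,L4,L5,L6; from [0,0,0]:
+L1 (α=1/2) → [109, 53, 30]
+L2 (α=1/2) → [181, 95, 138]
+L3 (α=1/2) → [197/2, 123/2, 84]
+L4 (α=1/2) → [445/4, 623/4, 293/2]
+L5 (α=3/4) → [3109/16, 1151/16, 569/8]
+L6 (α=1) → [153, 124, 83]
→ [153, 124, 83]

(1,0) stack=L1,L2,L3,L4,L5,L7; from [0,0,0]:
after L1 α=2/3: [434/3, 84, 280/3]
after L2 α=0: [434/3, 84, 280/3]
after L3 α=3/4: [2441/12, 759/4, 1495/12]
after L4 α=1: [37, 76, 61]
after L5 α=1/5: [234/5, 477/5, 484/5]
after L7 α=2/7: [444/7, 587/7, 846/7]
→ [63, 84, 121]

(1,1) stack=L1,L2,L3,L4,L5,L7; from [0,0,0]:
+L1 (α=2/3) → [2/3, 82/3, 84]
+L2 (α=1/4) → [63/2, 117/2, 481/4]
+L3 (α=1/2) → [255/4, 373/4, 741/8]
+L4 (α=1) → [198, 207, 24]
+L5 (α=1/4) → [789/4, 813/4, 257/4]
+L7 (α=1/2) → [1785/8, 1105/8, 1013/8]
= [223, 138, 127]

at x=0,y=1 over L1,L2,L3,L4,L5,L7:
after L1 α=1/2: [109, 53, 30]
after L2 α=1/2: [181, 95, 138]
after L3 α=1/2: [197/2, 123/2, 84]
after L4 α=1/2: [445/4, 623/4, 293/2]
after L5 α=3/4: [3109/16, 1151/16, 569/8]
after L7 α=1/2: [3397/32, 4191/32, 1953/16]
rounded: [106, 131, 122]


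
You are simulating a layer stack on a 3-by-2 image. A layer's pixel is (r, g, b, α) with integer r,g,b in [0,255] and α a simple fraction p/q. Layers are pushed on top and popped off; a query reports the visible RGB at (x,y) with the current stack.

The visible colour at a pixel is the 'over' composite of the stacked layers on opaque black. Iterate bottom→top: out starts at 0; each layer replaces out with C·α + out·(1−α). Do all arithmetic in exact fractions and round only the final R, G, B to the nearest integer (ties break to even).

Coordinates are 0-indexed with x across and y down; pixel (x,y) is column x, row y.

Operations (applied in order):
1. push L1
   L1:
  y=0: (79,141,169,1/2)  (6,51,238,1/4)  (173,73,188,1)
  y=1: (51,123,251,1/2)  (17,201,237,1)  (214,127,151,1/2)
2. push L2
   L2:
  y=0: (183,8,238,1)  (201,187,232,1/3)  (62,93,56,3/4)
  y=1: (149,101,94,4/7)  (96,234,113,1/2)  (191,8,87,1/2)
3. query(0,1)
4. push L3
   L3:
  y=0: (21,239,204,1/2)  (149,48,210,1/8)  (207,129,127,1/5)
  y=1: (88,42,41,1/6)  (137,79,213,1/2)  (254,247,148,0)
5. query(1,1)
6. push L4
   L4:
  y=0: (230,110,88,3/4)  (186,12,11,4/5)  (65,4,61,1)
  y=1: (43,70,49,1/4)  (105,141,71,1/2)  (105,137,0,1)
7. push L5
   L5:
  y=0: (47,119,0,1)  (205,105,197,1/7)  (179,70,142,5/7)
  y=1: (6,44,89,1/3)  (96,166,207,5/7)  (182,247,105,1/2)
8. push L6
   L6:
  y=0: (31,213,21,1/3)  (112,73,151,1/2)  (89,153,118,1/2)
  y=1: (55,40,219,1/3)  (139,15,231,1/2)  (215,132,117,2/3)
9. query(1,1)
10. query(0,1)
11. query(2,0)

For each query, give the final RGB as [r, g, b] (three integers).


at x=0,y=1 over L1,L2:
after L1 α=1/2: [51/2, 123/2, 251/2]
after L2 α=4/7: [1345/14, 1177/14, 215/2]
→ [96, 84, 108]

at x=1,y=1 over L1,L2,L3:
L1 α=1: [17, 201, 237]
L2 α=1/2: [113/2, 435/2, 175]
L3 α=1/2: [387/4, 593/4, 194]
→ [97, 148, 194]

at x=1,y=1 over L1,L2,L3,L4,L5,L6:
L1 α=1: [17, 201, 237]
L2 α=1/2: [113/2, 435/2, 175]
L3 α=1/2: [387/4, 593/4, 194]
L4 α=1/2: [807/8, 1157/8, 265/2]
L5 α=5/7: [2727/28, 4477/28, 1300/7]
L6 α=1/2: [6619/56, 4897/56, 2917/14]
rounded: [118, 87, 208]

at x=0,y=1 over L1,L2,L3,L4,L5,L6:
after L1 α=1/2: [51/2, 123/2, 251/2]
after L2 α=4/7: [1345/14, 1177/14, 215/2]
after L3 α=1/6: [7957/84, 6473/84, 1157/12]
after L4 α=1/4: [9161/112, 8433/112, 1353/16]
after L5 α=1/3: [9497/168, 10897/168, 2065/24]
after L6 α=1/3: [14117/252, 14257/252, 4693/36]
rounded: [56, 57, 130]

at x=2,y=0 over L1,L2,L3,L4,L5,L6:
after L1 α=1: [173, 73, 188]
after L2 α=3/4: [359/4, 88, 89]
after L3 α=1/5: [566/5, 481/5, 483/5]
after L4 α=1: [65, 4, 61]
after L5 α=5/7: [1025/7, 358/7, 832/7]
after L6 α=1/2: [824/7, 1429/14, 829/7]
= [118, 102, 118]


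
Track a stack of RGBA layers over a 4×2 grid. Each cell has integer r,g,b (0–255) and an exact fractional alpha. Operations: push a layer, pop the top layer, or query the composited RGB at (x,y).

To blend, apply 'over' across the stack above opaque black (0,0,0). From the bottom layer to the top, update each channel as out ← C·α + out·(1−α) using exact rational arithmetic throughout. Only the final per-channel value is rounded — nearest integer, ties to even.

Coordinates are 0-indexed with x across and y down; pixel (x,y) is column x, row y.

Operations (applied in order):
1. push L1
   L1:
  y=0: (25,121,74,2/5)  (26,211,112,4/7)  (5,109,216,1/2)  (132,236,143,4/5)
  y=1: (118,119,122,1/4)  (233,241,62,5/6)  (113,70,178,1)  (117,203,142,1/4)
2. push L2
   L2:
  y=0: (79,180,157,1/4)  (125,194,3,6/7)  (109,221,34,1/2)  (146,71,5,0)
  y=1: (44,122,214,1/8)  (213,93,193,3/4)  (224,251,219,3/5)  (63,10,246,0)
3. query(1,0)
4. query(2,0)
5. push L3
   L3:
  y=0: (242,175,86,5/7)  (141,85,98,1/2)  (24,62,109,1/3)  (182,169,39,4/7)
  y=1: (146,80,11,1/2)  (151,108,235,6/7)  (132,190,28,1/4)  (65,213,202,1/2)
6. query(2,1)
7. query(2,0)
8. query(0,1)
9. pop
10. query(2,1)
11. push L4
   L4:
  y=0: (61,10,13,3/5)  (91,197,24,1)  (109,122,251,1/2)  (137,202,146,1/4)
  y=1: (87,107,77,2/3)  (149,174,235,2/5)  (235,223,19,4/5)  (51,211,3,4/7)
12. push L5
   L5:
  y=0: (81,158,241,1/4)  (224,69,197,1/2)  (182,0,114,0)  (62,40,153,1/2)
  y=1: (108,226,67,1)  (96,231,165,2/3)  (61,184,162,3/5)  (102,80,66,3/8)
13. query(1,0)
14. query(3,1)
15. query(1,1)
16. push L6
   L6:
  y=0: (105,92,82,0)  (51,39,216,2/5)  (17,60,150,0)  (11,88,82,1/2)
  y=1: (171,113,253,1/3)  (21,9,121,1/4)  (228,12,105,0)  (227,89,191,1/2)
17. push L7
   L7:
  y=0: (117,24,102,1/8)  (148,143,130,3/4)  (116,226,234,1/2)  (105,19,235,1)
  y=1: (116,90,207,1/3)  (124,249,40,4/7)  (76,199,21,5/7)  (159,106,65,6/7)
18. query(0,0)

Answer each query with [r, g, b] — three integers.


at x=1,y=0 over L1,L2:
after L1 α=4/7: [104/7, 844/7, 64]
after L2 α=6/7: [5354/49, 8992/49, 82/7]
rounded: [109, 184, 12]

at x=2,y=0 over L1,L2:
L1 α=1/2: [5/2, 109/2, 108]
L2 α=1/2: [223/4, 551/4, 71]
rounded: [56, 138, 71]

(2,1) stack=L1,L2,L3; from [0,0,0]:
+L1 (α=1) → [113, 70, 178]
+L2 (α=3/5) → [898/5, 893/5, 1013/5]
+L3 (α=1/4) → [1677/10, 3629/20, 3179/20]
→ [168, 181, 159]

query (2,0) [L1,L2,L3] — begin 0,0,0
L1 α=1/2: [5/2, 109/2, 108]
L2 α=1/2: [223/4, 551/4, 71]
L3 α=1/3: [271/6, 225/2, 251/3]
rounded: [45, 112, 84]

(0,1) stack=L1,L2,L3; from [0,0,0]:
+L1 (α=1/4) → [59/2, 119/4, 61/2]
+L2 (α=1/8) → [501/16, 1321/32, 855/16]
+L3 (α=1/2) → [2837/32, 3881/64, 1031/32]
= [89, 61, 32]

query (2,1) [L1,L2] — begin 0,0,0
after L1 α=1: [113, 70, 178]
after L2 α=3/5: [898/5, 893/5, 1013/5]
rounded: [180, 179, 203]

(1,0) stack=L1,L2,L4,L5; from [0,0,0]:
after L1 α=4/7: [104/7, 844/7, 64]
after L2 α=6/7: [5354/49, 8992/49, 82/7]
after L4 α=1: [91, 197, 24]
after L5 α=1/2: [315/2, 133, 221/2]
rounded: [158, 133, 110]

at x=3,y=1 over L1,L2,L4,L5:
L1 α=1/4: [117/4, 203/4, 71/2]
L2 α=0: [117/4, 203/4, 71/2]
L4 α=4/7: [1167/28, 3985/28, 237/14]
L5 α=3/8: [14403/224, 26645/224, 3957/112]
→ [64, 119, 35]

query (1,1) [L1,L2,L4,L5] — begin 0,0,0
+L1 (α=5/6) → [1165/6, 1205/6, 155/3]
+L2 (α=3/4) → [4999/24, 2879/24, 473/3]
+L4 (α=2/5) → [7383/40, 5663/40, 943/5]
+L5 (α=2/3) → [5021/40, 24143/120, 2593/15]
= [126, 201, 173]

at x=0,y=0 over L1,L2,L4,L5,L6,L7:
after L1 α=2/5: [10, 242/5, 148/5]
after L2 α=1/4: [109/4, 813/10, 1229/20]
after L4 α=3/5: [95/2, 963/25, 1619/50]
after L5 α=1/4: [447/8, 6839/100, 16907/200]
after L6 α=0: [447/8, 6839/100, 16907/200]
after L7 α=1/8: [4065/64, 50273/800, 138749/1600]
→ [64, 63, 87]
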